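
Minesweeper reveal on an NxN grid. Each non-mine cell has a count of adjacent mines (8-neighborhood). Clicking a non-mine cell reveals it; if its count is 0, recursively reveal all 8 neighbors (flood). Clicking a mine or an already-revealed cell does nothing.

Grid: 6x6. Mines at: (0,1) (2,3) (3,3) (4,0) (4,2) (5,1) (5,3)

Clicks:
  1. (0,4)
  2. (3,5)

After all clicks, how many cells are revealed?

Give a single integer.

Answer: 16

Derivation:
Click 1 (0,4) count=0: revealed 16 new [(0,2) (0,3) (0,4) (0,5) (1,2) (1,3) (1,4) (1,5) (2,4) (2,5) (3,4) (3,5) (4,4) (4,5) (5,4) (5,5)] -> total=16
Click 2 (3,5) count=0: revealed 0 new [(none)] -> total=16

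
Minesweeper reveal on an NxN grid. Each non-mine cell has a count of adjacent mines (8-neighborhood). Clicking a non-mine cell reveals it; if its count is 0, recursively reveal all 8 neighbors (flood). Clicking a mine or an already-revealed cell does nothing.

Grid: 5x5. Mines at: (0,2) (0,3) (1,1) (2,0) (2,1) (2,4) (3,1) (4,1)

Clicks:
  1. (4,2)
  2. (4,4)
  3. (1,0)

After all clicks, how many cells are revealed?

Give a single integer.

Click 1 (4,2) count=2: revealed 1 new [(4,2)] -> total=1
Click 2 (4,4) count=0: revealed 5 new [(3,2) (3,3) (3,4) (4,3) (4,4)] -> total=6
Click 3 (1,0) count=3: revealed 1 new [(1,0)] -> total=7

Answer: 7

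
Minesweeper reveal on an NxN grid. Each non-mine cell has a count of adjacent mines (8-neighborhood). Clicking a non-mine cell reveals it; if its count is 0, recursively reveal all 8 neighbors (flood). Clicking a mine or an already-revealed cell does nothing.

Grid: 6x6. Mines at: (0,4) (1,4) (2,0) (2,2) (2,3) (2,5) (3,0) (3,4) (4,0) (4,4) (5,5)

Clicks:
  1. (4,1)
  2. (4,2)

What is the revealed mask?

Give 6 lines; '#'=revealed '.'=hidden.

Click 1 (4,1) count=2: revealed 1 new [(4,1)] -> total=1
Click 2 (4,2) count=0: revealed 8 new [(3,1) (3,2) (3,3) (4,2) (4,3) (5,1) (5,2) (5,3)] -> total=9

Answer: ......
......
......
.###..
.###..
.###..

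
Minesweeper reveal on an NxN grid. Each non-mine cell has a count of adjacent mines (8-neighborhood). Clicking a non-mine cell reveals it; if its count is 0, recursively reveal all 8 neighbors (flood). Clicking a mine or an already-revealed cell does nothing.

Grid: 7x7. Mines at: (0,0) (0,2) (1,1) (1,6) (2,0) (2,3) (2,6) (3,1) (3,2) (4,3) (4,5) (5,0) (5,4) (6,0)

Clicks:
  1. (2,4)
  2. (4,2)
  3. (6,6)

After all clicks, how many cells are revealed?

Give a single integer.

Answer: 6

Derivation:
Click 1 (2,4) count=1: revealed 1 new [(2,4)] -> total=1
Click 2 (4,2) count=3: revealed 1 new [(4,2)] -> total=2
Click 3 (6,6) count=0: revealed 4 new [(5,5) (5,6) (6,5) (6,6)] -> total=6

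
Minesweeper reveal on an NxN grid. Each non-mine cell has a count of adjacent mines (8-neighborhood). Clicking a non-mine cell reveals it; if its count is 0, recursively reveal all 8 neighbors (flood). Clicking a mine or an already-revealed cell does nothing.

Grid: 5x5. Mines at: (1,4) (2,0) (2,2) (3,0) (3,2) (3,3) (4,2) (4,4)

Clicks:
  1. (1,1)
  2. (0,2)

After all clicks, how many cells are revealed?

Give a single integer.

Answer: 8

Derivation:
Click 1 (1,1) count=2: revealed 1 new [(1,1)] -> total=1
Click 2 (0,2) count=0: revealed 7 new [(0,0) (0,1) (0,2) (0,3) (1,0) (1,2) (1,3)] -> total=8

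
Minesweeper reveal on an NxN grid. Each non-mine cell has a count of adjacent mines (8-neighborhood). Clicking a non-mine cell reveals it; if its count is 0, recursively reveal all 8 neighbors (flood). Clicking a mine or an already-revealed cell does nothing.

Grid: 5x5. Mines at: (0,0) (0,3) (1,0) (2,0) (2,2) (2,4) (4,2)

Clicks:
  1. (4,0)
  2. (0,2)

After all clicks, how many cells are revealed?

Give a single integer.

Answer: 5

Derivation:
Click 1 (4,0) count=0: revealed 4 new [(3,0) (3,1) (4,0) (4,1)] -> total=4
Click 2 (0,2) count=1: revealed 1 new [(0,2)] -> total=5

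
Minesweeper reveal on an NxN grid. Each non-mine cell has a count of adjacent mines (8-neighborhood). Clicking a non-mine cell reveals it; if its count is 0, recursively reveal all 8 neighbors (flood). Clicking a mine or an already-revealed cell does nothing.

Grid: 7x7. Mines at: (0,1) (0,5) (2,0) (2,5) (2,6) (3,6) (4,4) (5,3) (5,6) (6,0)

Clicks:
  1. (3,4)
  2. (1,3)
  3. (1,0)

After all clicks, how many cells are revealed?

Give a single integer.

Click 1 (3,4) count=2: revealed 1 new [(3,4)] -> total=1
Click 2 (1,3) count=0: revealed 22 new [(0,2) (0,3) (0,4) (1,1) (1,2) (1,3) (1,4) (2,1) (2,2) (2,3) (2,4) (3,0) (3,1) (3,2) (3,3) (4,0) (4,1) (4,2) (4,3) (5,0) (5,1) (5,2)] -> total=23
Click 3 (1,0) count=2: revealed 1 new [(1,0)] -> total=24

Answer: 24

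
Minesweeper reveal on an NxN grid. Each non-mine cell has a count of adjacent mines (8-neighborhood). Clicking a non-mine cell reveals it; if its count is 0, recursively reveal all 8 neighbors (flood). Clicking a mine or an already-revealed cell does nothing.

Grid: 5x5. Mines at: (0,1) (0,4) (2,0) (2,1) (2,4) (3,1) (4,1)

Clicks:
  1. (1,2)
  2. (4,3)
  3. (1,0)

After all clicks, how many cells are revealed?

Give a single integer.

Click 1 (1,2) count=2: revealed 1 new [(1,2)] -> total=1
Click 2 (4,3) count=0: revealed 6 new [(3,2) (3,3) (3,4) (4,2) (4,3) (4,4)] -> total=7
Click 3 (1,0) count=3: revealed 1 new [(1,0)] -> total=8

Answer: 8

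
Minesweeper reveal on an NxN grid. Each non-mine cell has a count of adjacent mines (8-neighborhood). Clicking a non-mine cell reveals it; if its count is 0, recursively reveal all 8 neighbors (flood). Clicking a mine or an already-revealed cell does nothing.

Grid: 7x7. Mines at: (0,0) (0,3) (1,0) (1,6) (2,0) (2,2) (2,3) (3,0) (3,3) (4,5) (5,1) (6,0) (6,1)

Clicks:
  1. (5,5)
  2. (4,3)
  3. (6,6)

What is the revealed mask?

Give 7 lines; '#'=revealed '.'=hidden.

Click 1 (5,5) count=1: revealed 1 new [(5,5)] -> total=1
Click 2 (4,3) count=1: revealed 1 new [(4,3)] -> total=2
Click 3 (6,6) count=0: revealed 11 new [(4,2) (4,4) (5,2) (5,3) (5,4) (5,6) (6,2) (6,3) (6,4) (6,5) (6,6)] -> total=13

Answer: .......
.......
.......
.......
..###..
..#####
..#####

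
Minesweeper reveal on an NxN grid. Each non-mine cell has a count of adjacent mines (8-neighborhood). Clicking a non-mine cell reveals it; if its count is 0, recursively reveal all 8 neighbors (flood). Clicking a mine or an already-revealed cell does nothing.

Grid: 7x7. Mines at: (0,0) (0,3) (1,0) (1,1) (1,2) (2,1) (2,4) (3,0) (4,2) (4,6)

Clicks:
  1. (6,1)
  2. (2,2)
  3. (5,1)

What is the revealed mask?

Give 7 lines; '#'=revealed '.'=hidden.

Click 1 (6,1) count=0: revealed 22 new [(3,3) (3,4) (3,5) (4,0) (4,1) (4,3) (4,4) (4,5) (5,0) (5,1) (5,2) (5,3) (5,4) (5,5) (5,6) (6,0) (6,1) (6,2) (6,3) (6,4) (6,5) (6,6)] -> total=22
Click 2 (2,2) count=3: revealed 1 new [(2,2)] -> total=23
Click 3 (5,1) count=1: revealed 0 new [(none)] -> total=23

Answer: .......
.......
..#....
...###.
##.###.
#######
#######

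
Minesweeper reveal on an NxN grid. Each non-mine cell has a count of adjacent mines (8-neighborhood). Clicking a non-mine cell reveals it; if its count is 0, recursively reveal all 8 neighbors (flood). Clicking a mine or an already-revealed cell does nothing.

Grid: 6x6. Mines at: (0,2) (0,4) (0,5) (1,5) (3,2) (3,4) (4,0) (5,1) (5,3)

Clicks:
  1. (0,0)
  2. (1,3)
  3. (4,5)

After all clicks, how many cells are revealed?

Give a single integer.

Answer: 10

Derivation:
Click 1 (0,0) count=0: revealed 8 new [(0,0) (0,1) (1,0) (1,1) (2,0) (2,1) (3,0) (3,1)] -> total=8
Click 2 (1,3) count=2: revealed 1 new [(1,3)] -> total=9
Click 3 (4,5) count=1: revealed 1 new [(4,5)] -> total=10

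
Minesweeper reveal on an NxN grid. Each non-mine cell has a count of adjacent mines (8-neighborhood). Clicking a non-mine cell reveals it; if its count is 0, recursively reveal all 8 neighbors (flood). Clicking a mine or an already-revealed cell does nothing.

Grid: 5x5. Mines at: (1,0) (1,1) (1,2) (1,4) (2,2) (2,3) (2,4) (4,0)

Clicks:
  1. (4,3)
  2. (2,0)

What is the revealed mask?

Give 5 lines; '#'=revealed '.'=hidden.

Click 1 (4,3) count=0: revealed 8 new [(3,1) (3,2) (3,3) (3,4) (4,1) (4,2) (4,3) (4,4)] -> total=8
Click 2 (2,0) count=2: revealed 1 new [(2,0)] -> total=9

Answer: .....
.....
#....
.####
.####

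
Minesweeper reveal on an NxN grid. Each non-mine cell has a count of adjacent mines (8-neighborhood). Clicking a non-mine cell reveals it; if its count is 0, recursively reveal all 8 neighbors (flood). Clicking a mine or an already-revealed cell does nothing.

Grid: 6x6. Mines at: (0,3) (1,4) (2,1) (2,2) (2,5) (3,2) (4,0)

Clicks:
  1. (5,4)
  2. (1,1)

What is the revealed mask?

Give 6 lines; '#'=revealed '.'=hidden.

Click 1 (5,4) count=0: revealed 13 new [(3,3) (3,4) (3,5) (4,1) (4,2) (4,3) (4,4) (4,5) (5,1) (5,2) (5,3) (5,4) (5,5)] -> total=13
Click 2 (1,1) count=2: revealed 1 new [(1,1)] -> total=14

Answer: ......
.#....
......
...###
.#####
.#####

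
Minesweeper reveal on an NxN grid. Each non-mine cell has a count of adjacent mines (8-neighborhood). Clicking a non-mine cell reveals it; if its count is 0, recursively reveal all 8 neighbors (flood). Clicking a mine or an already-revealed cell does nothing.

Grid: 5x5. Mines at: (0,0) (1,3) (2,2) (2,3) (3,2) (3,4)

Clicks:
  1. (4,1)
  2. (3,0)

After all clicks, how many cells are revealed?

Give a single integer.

Answer: 8

Derivation:
Click 1 (4,1) count=1: revealed 1 new [(4,1)] -> total=1
Click 2 (3,0) count=0: revealed 7 new [(1,0) (1,1) (2,0) (2,1) (3,0) (3,1) (4,0)] -> total=8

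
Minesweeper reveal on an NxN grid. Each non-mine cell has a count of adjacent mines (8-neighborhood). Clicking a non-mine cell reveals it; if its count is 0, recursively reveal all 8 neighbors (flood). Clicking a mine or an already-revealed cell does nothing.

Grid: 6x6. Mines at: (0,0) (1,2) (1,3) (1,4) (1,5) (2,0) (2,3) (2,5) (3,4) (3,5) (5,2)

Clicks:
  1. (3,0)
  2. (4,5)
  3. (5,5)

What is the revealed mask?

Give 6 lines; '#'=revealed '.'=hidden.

Click 1 (3,0) count=1: revealed 1 new [(3,0)] -> total=1
Click 2 (4,5) count=2: revealed 1 new [(4,5)] -> total=2
Click 3 (5,5) count=0: revealed 5 new [(4,3) (4,4) (5,3) (5,4) (5,5)] -> total=7

Answer: ......
......
......
#.....
...###
...###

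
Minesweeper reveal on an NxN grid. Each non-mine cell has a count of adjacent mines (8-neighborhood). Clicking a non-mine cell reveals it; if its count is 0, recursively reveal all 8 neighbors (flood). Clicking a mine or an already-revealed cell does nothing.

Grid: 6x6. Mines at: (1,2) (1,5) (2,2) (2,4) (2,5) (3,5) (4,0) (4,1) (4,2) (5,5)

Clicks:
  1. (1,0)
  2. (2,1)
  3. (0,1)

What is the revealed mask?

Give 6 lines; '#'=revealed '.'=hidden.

Answer: ##....
##....
##....
##....
......
......

Derivation:
Click 1 (1,0) count=0: revealed 8 new [(0,0) (0,1) (1,0) (1,1) (2,0) (2,1) (3,0) (3,1)] -> total=8
Click 2 (2,1) count=2: revealed 0 new [(none)] -> total=8
Click 3 (0,1) count=1: revealed 0 new [(none)] -> total=8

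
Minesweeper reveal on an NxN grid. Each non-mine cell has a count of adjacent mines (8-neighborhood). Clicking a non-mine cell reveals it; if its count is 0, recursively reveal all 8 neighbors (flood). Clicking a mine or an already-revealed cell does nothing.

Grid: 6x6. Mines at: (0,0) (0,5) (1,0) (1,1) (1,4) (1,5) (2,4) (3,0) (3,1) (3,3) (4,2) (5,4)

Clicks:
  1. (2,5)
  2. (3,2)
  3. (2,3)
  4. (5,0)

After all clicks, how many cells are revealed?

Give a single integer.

Answer: 7

Derivation:
Click 1 (2,5) count=3: revealed 1 new [(2,5)] -> total=1
Click 2 (3,2) count=3: revealed 1 new [(3,2)] -> total=2
Click 3 (2,3) count=3: revealed 1 new [(2,3)] -> total=3
Click 4 (5,0) count=0: revealed 4 new [(4,0) (4,1) (5,0) (5,1)] -> total=7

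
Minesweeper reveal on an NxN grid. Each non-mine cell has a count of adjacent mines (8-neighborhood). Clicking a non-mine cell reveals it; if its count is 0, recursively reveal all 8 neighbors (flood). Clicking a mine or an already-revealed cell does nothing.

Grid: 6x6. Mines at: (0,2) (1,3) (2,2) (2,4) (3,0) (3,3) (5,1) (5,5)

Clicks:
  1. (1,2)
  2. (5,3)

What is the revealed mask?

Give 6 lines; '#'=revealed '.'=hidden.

Answer: ......
..#...
......
......
..###.
..###.

Derivation:
Click 1 (1,2) count=3: revealed 1 new [(1,2)] -> total=1
Click 2 (5,3) count=0: revealed 6 new [(4,2) (4,3) (4,4) (5,2) (5,3) (5,4)] -> total=7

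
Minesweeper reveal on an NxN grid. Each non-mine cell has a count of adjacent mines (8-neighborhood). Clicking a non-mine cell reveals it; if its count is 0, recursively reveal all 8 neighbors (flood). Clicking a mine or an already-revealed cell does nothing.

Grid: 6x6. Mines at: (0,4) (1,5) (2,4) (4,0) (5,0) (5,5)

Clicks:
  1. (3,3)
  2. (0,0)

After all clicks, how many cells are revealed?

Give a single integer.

Answer: 25

Derivation:
Click 1 (3,3) count=1: revealed 1 new [(3,3)] -> total=1
Click 2 (0,0) count=0: revealed 24 new [(0,0) (0,1) (0,2) (0,3) (1,0) (1,1) (1,2) (1,3) (2,0) (2,1) (2,2) (2,3) (3,0) (3,1) (3,2) (3,4) (4,1) (4,2) (4,3) (4,4) (5,1) (5,2) (5,3) (5,4)] -> total=25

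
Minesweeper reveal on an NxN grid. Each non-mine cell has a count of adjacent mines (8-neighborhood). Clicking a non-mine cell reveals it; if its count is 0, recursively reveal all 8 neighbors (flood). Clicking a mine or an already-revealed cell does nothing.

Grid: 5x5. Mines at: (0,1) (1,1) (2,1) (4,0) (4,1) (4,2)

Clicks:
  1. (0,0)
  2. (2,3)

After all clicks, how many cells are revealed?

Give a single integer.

Answer: 15

Derivation:
Click 1 (0,0) count=2: revealed 1 new [(0,0)] -> total=1
Click 2 (2,3) count=0: revealed 14 new [(0,2) (0,3) (0,4) (1,2) (1,3) (1,4) (2,2) (2,3) (2,4) (3,2) (3,3) (3,4) (4,3) (4,4)] -> total=15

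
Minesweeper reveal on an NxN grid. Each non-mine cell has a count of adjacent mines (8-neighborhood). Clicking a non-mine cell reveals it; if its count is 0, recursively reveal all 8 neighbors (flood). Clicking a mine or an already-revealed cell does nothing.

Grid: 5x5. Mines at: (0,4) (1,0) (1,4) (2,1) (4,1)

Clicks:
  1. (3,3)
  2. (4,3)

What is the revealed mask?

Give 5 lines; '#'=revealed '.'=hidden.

Answer: .....
.....
..###
..###
..###

Derivation:
Click 1 (3,3) count=0: revealed 9 new [(2,2) (2,3) (2,4) (3,2) (3,3) (3,4) (4,2) (4,3) (4,4)] -> total=9
Click 2 (4,3) count=0: revealed 0 new [(none)] -> total=9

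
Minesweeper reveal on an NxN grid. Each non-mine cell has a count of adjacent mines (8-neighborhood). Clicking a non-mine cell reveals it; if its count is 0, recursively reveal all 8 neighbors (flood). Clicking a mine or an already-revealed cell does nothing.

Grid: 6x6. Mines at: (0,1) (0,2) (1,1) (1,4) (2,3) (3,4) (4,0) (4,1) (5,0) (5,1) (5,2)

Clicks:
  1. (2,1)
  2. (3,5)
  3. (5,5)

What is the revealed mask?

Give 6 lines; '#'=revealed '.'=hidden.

Answer: ......
......
.#....
.....#
...###
...###

Derivation:
Click 1 (2,1) count=1: revealed 1 new [(2,1)] -> total=1
Click 2 (3,5) count=1: revealed 1 new [(3,5)] -> total=2
Click 3 (5,5) count=0: revealed 6 new [(4,3) (4,4) (4,5) (5,3) (5,4) (5,5)] -> total=8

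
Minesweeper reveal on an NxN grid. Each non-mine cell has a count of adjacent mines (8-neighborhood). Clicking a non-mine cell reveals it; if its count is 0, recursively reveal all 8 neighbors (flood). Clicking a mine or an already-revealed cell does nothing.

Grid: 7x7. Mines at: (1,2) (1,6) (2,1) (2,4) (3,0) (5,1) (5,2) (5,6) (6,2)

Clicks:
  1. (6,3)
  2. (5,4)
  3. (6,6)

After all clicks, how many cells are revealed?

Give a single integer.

Click 1 (6,3) count=2: revealed 1 new [(6,3)] -> total=1
Click 2 (5,4) count=0: revealed 11 new [(3,3) (3,4) (3,5) (4,3) (4,4) (4,5) (5,3) (5,4) (5,5) (6,4) (6,5)] -> total=12
Click 3 (6,6) count=1: revealed 1 new [(6,6)] -> total=13

Answer: 13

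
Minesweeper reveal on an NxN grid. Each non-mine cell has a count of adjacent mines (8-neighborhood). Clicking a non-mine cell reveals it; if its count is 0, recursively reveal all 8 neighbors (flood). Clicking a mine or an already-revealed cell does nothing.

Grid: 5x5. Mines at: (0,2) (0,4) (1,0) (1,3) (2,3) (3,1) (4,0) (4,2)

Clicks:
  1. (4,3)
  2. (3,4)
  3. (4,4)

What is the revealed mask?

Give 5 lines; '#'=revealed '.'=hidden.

Click 1 (4,3) count=1: revealed 1 new [(4,3)] -> total=1
Click 2 (3,4) count=1: revealed 1 new [(3,4)] -> total=2
Click 3 (4,4) count=0: revealed 2 new [(3,3) (4,4)] -> total=4

Answer: .....
.....
.....
...##
...##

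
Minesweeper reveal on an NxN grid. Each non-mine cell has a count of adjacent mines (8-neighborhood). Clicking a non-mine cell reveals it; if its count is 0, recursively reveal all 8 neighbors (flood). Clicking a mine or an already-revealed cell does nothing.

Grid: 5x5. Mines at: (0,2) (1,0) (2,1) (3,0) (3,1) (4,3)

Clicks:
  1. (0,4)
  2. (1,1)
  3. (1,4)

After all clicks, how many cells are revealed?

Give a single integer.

Answer: 12

Derivation:
Click 1 (0,4) count=0: revealed 11 new [(0,3) (0,4) (1,2) (1,3) (1,4) (2,2) (2,3) (2,4) (3,2) (3,3) (3,4)] -> total=11
Click 2 (1,1) count=3: revealed 1 new [(1,1)] -> total=12
Click 3 (1,4) count=0: revealed 0 new [(none)] -> total=12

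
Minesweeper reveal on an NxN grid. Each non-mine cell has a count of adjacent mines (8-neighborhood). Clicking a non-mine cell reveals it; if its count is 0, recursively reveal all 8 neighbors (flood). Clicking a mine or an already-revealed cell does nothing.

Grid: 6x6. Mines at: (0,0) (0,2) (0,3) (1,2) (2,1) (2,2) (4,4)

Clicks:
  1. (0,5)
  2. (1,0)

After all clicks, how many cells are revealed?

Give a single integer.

Answer: 12

Derivation:
Click 1 (0,5) count=0: revealed 11 new [(0,4) (0,5) (1,3) (1,4) (1,5) (2,3) (2,4) (2,5) (3,3) (3,4) (3,5)] -> total=11
Click 2 (1,0) count=2: revealed 1 new [(1,0)] -> total=12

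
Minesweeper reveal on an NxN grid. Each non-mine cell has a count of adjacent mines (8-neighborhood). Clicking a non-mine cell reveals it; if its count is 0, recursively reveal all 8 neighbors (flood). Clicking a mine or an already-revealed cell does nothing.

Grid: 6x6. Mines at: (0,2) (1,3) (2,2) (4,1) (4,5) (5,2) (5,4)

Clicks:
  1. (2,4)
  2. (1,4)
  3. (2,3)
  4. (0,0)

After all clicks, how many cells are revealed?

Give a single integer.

Click 1 (2,4) count=1: revealed 1 new [(2,4)] -> total=1
Click 2 (1,4) count=1: revealed 1 new [(1,4)] -> total=2
Click 3 (2,3) count=2: revealed 1 new [(2,3)] -> total=3
Click 4 (0,0) count=0: revealed 8 new [(0,0) (0,1) (1,0) (1,1) (2,0) (2,1) (3,0) (3,1)] -> total=11

Answer: 11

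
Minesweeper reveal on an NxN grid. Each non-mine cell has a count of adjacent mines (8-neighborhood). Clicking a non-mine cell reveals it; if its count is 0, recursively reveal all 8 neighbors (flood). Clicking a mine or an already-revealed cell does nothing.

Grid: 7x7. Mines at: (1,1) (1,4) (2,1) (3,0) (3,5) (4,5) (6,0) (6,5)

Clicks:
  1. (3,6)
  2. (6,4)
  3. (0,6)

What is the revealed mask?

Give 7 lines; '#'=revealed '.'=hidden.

Answer: .....##
.....##
.....##
......#
.......
.......
....#..

Derivation:
Click 1 (3,6) count=2: revealed 1 new [(3,6)] -> total=1
Click 2 (6,4) count=1: revealed 1 new [(6,4)] -> total=2
Click 3 (0,6) count=0: revealed 6 new [(0,5) (0,6) (1,5) (1,6) (2,5) (2,6)] -> total=8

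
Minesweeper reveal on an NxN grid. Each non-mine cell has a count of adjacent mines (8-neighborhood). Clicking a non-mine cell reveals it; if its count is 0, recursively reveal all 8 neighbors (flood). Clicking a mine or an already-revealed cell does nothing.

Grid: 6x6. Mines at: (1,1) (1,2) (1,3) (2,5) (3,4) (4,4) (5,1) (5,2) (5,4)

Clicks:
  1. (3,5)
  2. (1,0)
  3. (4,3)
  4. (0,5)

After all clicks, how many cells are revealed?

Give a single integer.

Click 1 (3,5) count=3: revealed 1 new [(3,5)] -> total=1
Click 2 (1,0) count=1: revealed 1 new [(1,0)] -> total=2
Click 3 (4,3) count=4: revealed 1 new [(4,3)] -> total=3
Click 4 (0,5) count=0: revealed 4 new [(0,4) (0,5) (1,4) (1,5)] -> total=7

Answer: 7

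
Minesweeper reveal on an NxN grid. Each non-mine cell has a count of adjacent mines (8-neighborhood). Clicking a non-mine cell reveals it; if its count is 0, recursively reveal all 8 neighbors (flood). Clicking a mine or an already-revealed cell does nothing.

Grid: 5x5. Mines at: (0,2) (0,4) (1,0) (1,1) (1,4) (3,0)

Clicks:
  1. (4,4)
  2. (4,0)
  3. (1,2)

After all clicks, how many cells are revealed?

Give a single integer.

Answer: 14

Derivation:
Click 1 (4,4) count=0: revealed 12 new [(2,1) (2,2) (2,3) (2,4) (3,1) (3,2) (3,3) (3,4) (4,1) (4,2) (4,3) (4,4)] -> total=12
Click 2 (4,0) count=1: revealed 1 new [(4,0)] -> total=13
Click 3 (1,2) count=2: revealed 1 new [(1,2)] -> total=14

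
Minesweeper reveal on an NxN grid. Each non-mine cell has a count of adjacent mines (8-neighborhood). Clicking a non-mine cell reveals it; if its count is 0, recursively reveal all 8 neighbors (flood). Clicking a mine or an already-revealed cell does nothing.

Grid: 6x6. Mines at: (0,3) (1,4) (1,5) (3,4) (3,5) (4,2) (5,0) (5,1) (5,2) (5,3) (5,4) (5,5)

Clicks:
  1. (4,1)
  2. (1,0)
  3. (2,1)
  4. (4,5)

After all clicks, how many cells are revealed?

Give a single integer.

Answer: 18

Derivation:
Click 1 (4,1) count=4: revealed 1 new [(4,1)] -> total=1
Click 2 (1,0) count=0: revealed 16 new [(0,0) (0,1) (0,2) (1,0) (1,1) (1,2) (1,3) (2,0) (2,1) (2,2) (2,3) (3,0) (3,1) (3,2) (3,3) (4,0)] -> total=17
Click 3 (2,1) count=0: revealed 0 new [(none)] -> total=17
Click 4 (4,5) count=4: revealed 1 new [(4,5)] -> total=18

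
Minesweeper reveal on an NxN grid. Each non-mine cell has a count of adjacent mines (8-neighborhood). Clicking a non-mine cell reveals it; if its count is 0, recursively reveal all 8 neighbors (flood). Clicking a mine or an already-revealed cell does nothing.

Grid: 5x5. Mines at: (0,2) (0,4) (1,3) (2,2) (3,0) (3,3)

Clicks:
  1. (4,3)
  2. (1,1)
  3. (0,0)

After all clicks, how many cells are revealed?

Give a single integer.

Click 1 (4,3) count=1: revealed 1 new [(4,3)] -> total=1
Click 2 (1,1) count=2: revealed 1 new [(1,1)] -> total=2
Click 3 (0,0) count=0: revealed 5 new [(0,0) (0,1) (1,0) (2,0) (2,1)] -> total=7

Answer: 7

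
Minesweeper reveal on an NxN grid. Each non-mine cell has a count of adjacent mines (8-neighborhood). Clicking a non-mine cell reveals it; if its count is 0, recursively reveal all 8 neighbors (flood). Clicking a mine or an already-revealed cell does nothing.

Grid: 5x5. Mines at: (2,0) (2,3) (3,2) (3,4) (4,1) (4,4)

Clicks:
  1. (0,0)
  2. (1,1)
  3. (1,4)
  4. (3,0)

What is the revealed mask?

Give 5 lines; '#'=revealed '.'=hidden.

Click 1 (0,0) count=0: revealed 10 new [(0,0) (0,1) (0,2) (0,3) (0,4) (1,0) (1,1) (1,2) (1,3) (1,4)] -> total=10
Click 2 (1,1) count=1: revealed 0 new [(none)] -> total=10
Click 3 (1,4) count=1: revealed 0 new [(none)] -> total=10
Click 4 (3,0) count=2: revealed 1 new [(3,0)] -> total=11

Answer: #####
#####
.....
#....
.....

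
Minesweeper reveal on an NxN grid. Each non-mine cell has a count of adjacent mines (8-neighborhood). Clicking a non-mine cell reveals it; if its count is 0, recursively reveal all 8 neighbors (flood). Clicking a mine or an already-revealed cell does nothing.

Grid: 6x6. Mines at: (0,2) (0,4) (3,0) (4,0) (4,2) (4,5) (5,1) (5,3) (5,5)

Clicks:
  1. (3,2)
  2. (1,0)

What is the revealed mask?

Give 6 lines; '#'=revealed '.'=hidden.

Click 1 (3,2) count=1: revealed 1 new [(3,2)] -> total=1
Click 2 (1,0) count=0: revealed 6 new [(0,0) (0,1) (1,0) (1,1) (2,0) (2,1)] -> total=7

Answer: ##....
##....
##....
..#...
......
......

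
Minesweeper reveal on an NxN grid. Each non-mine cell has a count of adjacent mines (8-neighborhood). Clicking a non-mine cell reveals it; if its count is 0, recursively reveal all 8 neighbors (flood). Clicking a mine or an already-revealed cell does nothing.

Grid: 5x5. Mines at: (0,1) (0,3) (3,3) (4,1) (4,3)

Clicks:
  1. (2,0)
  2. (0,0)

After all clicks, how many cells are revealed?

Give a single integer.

Answer: 10

Derivation:
Click 1 (2,0) count=0: revealed 9 new [(1,0) (1,1) (1,2) (2,0) (2,1) (2,2) (3,0) (3,1) (3,2)] -> total=9
Click 2 (0,0) count=1: revealed 1 new [(0,0)] -> total=10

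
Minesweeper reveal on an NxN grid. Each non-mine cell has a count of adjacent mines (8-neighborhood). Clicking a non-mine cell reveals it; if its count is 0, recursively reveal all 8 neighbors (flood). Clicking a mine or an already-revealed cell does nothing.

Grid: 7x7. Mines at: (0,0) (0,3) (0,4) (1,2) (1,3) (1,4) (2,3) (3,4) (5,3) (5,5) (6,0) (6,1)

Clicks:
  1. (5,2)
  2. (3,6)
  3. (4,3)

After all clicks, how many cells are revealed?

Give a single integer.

Answer: 12

Derivation:
Click 1 (5,2) count=2: revealed 1 new [(5,2)] -> total=1
Click 2 (3,6) count=0: revealed 10 new [(0,5) (0,6) (1,5) (1,6) (2,5) (2,6) (3,5) (3,6) (4,5) (4,6)] -> total=11
Click 3 (4,3) count=2: revealed 1 new [(4,3)] -> total=12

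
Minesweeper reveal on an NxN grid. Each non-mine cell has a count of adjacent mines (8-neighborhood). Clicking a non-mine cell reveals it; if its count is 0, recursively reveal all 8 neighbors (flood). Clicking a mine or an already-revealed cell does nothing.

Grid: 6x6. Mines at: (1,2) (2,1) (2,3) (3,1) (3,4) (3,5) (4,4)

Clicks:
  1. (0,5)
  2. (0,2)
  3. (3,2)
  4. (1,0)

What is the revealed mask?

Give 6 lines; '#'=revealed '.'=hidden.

Answer: ..####
#..###
....##
..#...
......
......

Derivation:
Click 1 (0,5) count=0: revealed 8 new [(0,3) (0,4) (0,5) (1,3) (1,4) (1,5) (2,4) (2,5)] -> total=8
Click 2 (0,2) count=1: revealed 1 new [(0,2)] -> total=9
Click 3 (3,2) count=3: revealed 1 new [(3,2)] -> total=10
Click 4 (1,0) count=1: revealed 1 new [(1,0)] -> total=11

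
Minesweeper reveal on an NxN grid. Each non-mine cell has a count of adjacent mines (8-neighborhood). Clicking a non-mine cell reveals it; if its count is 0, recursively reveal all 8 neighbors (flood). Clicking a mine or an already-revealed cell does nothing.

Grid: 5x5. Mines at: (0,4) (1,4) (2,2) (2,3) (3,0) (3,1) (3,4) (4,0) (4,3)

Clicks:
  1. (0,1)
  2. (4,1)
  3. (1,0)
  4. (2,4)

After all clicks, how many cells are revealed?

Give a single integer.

Click 1 (0,1) count=0: revealed 10 new [(0,0) (0,1) (0,2) (0,3) (1,0) (1,1) (1,2) (1,3) (2,0) (2,1)] -> total=10
Click 2 (4,1) count=3: revealed 1 new [(4,1)] -> total=11
Click 3 (1,0) count=0: revealed 0 new [(none)] -> total=11
Click 4 (2,4) count=3: revealed 1 new [(2,4)] -> total=12

Answer: 12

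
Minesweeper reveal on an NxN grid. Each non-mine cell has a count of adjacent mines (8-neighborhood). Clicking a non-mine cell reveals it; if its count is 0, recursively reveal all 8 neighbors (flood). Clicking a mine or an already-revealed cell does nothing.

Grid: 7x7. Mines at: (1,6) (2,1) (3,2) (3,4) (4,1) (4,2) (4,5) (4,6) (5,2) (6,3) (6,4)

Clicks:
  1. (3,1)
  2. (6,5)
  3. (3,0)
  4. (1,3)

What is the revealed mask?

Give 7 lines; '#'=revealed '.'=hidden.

Answer: ######.
######.
..####.
##.....
.......
.......
.....#.

Derivation:
Click 1 (3,1) count=4: revealed 1 new [(3,1)] -> total=1
Click 2 (6,5) count=1: revealed 1 new [(6,5)] -> total=2
Click 3 (3,0) count=2: revealed 1 new [(3,0)] -> total=3
Click 4 (1,3) count=0: revealed 16 new [(0,0) (0,1) (0,2) (0,3) (0,4) (0,5) (1,0) (1,1) (1,2) (1,3) (1,4) (1,5) (2,2) (2,3) (2,4) (2,5)] -> total=19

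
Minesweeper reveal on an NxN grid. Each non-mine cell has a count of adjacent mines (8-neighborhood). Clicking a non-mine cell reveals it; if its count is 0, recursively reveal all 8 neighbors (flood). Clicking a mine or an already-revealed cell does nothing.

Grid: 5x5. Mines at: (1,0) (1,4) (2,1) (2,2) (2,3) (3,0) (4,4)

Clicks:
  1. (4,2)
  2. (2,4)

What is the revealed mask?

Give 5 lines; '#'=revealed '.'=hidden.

Click 1 (4,2) count=0: revealed 6 new [(3,1) (3,2) (3,3) (4,1) (4,2) (4,3)] -> total=6
Click 2 (2,4) count=2: revealed 1 new [(2,4)] -> total=7

Answer: .....
.....
....#
.###.
.###.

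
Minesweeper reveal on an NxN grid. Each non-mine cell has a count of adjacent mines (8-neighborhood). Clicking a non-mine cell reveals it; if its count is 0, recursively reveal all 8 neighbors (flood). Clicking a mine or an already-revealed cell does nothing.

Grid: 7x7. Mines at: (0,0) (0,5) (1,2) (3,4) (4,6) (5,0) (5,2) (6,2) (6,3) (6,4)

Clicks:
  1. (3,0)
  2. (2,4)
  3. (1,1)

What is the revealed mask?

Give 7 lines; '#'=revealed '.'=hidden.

Click 1 (3,0) count=0: revealed 14 new [(1,0) (1,1) (2,0) (2,1) (2,2) (2,3) (3,0) (3,1) (3,2) (3,3) (4,0) (4,1) (4,2) (4,3)] -> total=14
Click 2 (2,4) count=1: revealed 1 new [(2,4)] -> total=15
Click 3 (1,1) count=2: revealed 0 new [(none)] -> total=15

Answer: .......
##.....
#####..
####...
####...
.......
.......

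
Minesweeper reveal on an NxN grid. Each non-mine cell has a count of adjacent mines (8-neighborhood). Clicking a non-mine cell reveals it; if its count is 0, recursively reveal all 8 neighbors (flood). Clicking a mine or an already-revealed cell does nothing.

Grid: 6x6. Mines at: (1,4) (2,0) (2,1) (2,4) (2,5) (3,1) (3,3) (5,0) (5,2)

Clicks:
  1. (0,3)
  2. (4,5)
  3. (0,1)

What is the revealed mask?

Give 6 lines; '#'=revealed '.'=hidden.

Click 1 (0,3) count=1: revealed 1 new [(0,3)] -> total=1
Click 2 (4,5) count=0: revealed 8 new [(3,4) (3,5) (4,3) (4,4) (4,5) (5,3) (5,4) (5,5)] -> total=9
Click 3 (0,1) count=0: revealed 7 new [(0,0) (0,1) (0,2) (1,0) (1,1) (1,2) (1,3)] -> total=16

Answer: ####..
####..
......
....##
...###
...###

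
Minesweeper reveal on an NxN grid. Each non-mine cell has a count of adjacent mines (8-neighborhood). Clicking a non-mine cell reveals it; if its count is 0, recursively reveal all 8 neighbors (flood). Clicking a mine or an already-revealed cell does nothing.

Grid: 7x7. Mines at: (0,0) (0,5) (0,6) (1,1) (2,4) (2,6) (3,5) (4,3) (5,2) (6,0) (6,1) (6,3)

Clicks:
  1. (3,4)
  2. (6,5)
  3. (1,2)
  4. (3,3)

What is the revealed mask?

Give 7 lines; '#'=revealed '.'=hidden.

Click 1 (3,4) count=3: revealed 1 new [(3,4)] -> total=1
Click 2 (6,5) count=0: revealed 9 new [(4,4) (4,5) (4,6) (5,4) (5,5) (5,6) (6,4) (6,5) (6,6)] -> total=10
Click 3 (1,2) count=1: revealed 1 new [(1,2)] -> total=11
Click 4 (3,3) count=2: revealed 1 new [(3,3)] -> total=12

Answer: .......
..#....
.......
...##..
....###
....###
....###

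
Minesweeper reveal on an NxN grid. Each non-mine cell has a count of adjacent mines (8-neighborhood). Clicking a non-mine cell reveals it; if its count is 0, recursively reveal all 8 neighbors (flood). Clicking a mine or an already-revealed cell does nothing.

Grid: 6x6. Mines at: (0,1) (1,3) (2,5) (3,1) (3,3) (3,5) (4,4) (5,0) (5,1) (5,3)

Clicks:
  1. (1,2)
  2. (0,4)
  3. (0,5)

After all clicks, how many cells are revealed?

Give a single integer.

Answer: 5

Derivation:
Click 1 (1,2) count=2: revealed 1 new [(1,2)] -> total=1
Click 2 (0,4) count=1: revealed 1 new [(0,4)] -> total=2
Click 3 (0,5) count=0: revealed 3 new [(0,5) (1,4) (1,5)] -> total=5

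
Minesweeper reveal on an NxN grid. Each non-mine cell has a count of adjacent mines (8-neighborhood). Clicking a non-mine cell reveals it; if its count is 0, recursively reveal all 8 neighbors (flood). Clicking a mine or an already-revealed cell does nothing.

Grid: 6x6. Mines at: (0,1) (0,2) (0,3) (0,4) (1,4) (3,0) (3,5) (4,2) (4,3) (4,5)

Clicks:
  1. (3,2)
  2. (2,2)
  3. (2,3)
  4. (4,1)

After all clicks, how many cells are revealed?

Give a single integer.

Click 1 (3,2) count=2: revealed 1 new [(3,2)] -> total=1
Click 2 (2,2) count=0: revealed 8 new [(1,1) (1,2) (1,3) (2,1) (2,2) (2,3) (3,1) (3,3)] -> total=9
Click 3 (2,3) count=1: revealed 0 new [(none)] -> total=9
Click 4 (4,1) count=2: revealed 1 new [(4,1)] -> total=10

Answer: 10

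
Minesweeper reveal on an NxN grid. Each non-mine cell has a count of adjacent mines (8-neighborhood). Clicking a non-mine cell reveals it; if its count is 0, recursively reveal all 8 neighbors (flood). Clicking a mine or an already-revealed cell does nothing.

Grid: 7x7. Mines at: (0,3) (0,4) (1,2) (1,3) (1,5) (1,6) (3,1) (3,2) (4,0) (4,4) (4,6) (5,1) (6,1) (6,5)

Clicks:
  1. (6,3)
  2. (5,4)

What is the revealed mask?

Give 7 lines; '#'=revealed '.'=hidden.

Answer: .......
.......
.......
.......
.......
..###..
..###..

Derivation:
Click 1 (6,3) count=0: revealed 6 new [(5,2) (5,3) (5,4) (6,2) (6,3) (6,4)] -> total=6
Click 2 (5,4) count=2: revealed 0 new [(none)] -> total=6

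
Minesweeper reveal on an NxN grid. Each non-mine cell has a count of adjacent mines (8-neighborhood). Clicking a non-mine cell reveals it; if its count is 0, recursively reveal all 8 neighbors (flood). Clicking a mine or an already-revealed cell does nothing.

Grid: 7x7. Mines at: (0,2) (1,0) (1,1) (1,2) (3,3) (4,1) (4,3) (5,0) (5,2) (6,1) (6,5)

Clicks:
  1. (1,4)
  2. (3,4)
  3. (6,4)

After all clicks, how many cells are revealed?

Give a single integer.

Answer: 22

Derivation:
Click 1 (1,4) count=0: revealed 21 new [(0,3) (0,4) (0,5) (0,6) (1,3) (1,4) (1,5) (1,6) (2,3) (2,4) (2,5) (2,6) (3,4) (3,5) (3,6) (4,4) (4,5) (4,6) (5,4) (5,5) (5,6)] -> total=21
Click 2 (3,4) count=2: revealed 0 new [(none)] -> total=21
Click 3 (6,4) count=1: revealed 1 new [(6,4)] -> total=22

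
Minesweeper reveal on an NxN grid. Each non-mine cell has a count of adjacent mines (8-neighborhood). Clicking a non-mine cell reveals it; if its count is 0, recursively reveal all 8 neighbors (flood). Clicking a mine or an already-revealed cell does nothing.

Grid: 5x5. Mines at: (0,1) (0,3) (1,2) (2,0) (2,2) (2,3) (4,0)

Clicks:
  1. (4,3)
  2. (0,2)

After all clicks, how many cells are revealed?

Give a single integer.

Answer: 9

Derivation:
Click 1 (4,3) count=0: revealed 8 new [(3,1) (3,2) (3,3) (3,4) (4,1) (4,2) (4,3) (4,4)] -> total=8
Click 2 (0,2) count=3: revealed 1 new [(0,2)] -> total=9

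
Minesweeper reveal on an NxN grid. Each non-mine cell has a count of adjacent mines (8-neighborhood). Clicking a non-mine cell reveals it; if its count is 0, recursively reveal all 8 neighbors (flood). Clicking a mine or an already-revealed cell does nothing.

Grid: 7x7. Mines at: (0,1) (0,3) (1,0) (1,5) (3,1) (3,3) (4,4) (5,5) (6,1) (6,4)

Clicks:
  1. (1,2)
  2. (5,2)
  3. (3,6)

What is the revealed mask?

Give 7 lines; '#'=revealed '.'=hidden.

Click 1 (1,2) count=2: revealed 1 new [(1,2)] -> total=1
Click 2 (5,2) count=1: revealed 1 new [(5,2)] -> total=2
Click 3 (3,6) count=0: revealed 6 new [(2,5) (2,6) (3,5) (3,6) (4,5) (4,6)] -> total=8

Answer: .......
..#....
.....##
.....##
.....##
..#....
.......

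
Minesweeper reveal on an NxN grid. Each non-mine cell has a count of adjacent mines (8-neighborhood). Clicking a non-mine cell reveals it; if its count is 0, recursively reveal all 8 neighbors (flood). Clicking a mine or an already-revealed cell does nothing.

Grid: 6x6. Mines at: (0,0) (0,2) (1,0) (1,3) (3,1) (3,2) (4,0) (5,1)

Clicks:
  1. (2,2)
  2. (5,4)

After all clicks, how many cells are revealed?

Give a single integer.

Answer: 19

Derivation:
Click 1 (2,2) count=3: revealed 1 new [(2,2)] -> total=1
Click 2 (5,4) count=0: revealed 18 new [(0,4) (0,5) (1,4) (1,5) (2,3) (2,4) (2,5) (3,3) (3,4) (3,5) (4,2) (4,3) (4,4) (4,5) (5,2) (5,3) (5,4) (5,5)] -> total=19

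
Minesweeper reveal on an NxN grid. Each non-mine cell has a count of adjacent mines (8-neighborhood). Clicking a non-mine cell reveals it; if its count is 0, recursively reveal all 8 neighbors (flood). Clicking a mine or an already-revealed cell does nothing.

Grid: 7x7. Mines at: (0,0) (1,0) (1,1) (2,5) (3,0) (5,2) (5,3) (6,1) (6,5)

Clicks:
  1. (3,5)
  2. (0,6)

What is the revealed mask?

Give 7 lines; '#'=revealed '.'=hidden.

Click 1 (3,5) count=1: revealed 1 new [(3,5)] -> total=1
Click 2 (0,6) count=0: revealed 22 new [(0,2) (0,3) (0,4) (0,5) (0,6) (1,2) (1,3) (1,4) (1,5) (1,6) (2,1) (2,2) (2,3) (2,4) (3,1) (3,2) (3,3) (3,4) (4,1) (4,2) (4,3) (4,4)] -> total=23

Answer: ..#####
..#####
.####..
.#####.
.####..
.......
.......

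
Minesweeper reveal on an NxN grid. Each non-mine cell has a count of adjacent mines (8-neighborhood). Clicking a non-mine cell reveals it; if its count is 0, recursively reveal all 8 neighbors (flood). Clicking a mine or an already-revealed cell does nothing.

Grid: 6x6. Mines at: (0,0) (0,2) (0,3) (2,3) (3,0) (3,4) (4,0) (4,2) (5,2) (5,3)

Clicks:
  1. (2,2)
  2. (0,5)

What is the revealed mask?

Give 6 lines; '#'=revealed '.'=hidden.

Click 1 (2,2) count=1: revealed 1 new [(2,2)] -> total=1
Click 2 (0,5) count=0: revealed 6 new [(0,4) (0,5) (1,4) (1,5) (2,4) (2,5)] -> total=7

Answer: ....##
....##
..#.##
......
......
......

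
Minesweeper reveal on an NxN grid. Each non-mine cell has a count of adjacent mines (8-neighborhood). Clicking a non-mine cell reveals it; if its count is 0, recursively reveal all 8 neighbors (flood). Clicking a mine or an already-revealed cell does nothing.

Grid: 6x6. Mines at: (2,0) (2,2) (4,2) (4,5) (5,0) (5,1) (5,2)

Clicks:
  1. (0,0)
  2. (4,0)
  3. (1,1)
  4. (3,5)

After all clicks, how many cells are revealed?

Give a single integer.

Answer: 19

Derivation:
Click 1 (0,0) count=0: revealed 18 new [(0,0) (0,1) (0,2) (0,3) (0,4) (0,5) (1,0) (1,1) (1,2) (1,3) (1,4) (1,5) (2,3) (2,4) (2,5) (3,3) (3,4) (3,5)] -> total=18
Click 2 (4,0) count=2: revealed 1 new [(4,0)] -> total=19
Click 3 (1,1) count=2: revealed 0 new [(none)] -> total=19
Click 4 (3,5) count=1: revealed 0 new [(none)] -> total=19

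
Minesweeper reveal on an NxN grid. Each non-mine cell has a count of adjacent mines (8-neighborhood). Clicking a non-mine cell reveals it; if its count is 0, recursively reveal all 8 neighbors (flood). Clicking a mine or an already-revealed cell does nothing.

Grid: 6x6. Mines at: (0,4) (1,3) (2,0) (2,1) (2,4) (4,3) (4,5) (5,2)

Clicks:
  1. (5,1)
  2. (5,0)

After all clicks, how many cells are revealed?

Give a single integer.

Click 1 (5,1) count=1: revealed 1 new [(5,1)] -> total=1
Click 2 (5,0) count=0: revealed 5 new [(3,0) (3,1) (4,0) (4,1) (5,0)] -> total=6

Answer: 6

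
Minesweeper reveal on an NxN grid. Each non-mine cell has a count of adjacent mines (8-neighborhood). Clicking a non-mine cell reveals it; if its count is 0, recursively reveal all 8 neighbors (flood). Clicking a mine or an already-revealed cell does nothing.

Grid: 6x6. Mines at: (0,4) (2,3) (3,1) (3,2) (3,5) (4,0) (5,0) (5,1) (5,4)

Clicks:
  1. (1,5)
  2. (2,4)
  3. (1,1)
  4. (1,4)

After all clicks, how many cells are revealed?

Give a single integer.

Answer: 14

Derivation:
Click 1 (1,5) count=1: revealed 1 new [(1,5)] -> total=1
Click 2 (2,4) count=2: revealed 1 new [(2,4)] -> total=2
Click 3 (1,1) count=0: revealed 11 new [(0,0) (0,1) (0,2) (0,3) (1,0) (1,1) (1,2) (1,3) (2,0) (2,1) (2,2)] -> total=13
Click 4 (1,4) count=2: revealed 1 new [(1,4)] -> total=14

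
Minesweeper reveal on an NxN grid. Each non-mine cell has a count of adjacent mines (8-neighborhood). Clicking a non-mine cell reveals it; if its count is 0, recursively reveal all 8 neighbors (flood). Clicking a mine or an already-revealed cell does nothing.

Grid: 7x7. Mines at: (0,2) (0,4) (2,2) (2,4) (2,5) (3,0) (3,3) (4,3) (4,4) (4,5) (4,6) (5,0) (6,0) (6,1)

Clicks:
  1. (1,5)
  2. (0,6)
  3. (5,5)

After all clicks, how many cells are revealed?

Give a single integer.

Answer: 5

Derivation:
Click 1 (1,5) count=3: revealed 1 new [(1,5)] -> total=1
Click 2 (0,6) count=0: revealed 3 new [(0,5) (0,6) (1,6)] -> total=4
Click 3 (5,5) count=3: revealed 1 new [(5,5)] -> total=5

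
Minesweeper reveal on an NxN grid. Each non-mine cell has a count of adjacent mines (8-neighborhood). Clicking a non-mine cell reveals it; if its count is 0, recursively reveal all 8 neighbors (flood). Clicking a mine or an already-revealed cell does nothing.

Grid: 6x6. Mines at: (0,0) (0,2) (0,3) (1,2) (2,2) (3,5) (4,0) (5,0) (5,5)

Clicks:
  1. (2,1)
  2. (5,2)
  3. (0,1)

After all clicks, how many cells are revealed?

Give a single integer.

Click 1 (2,1) count=2: revealed 1 new [(2,1)] -> total=1
Click 2 (5,2) count=0: revealed 12 new [(3,1) (3,2) (3,3) (3,4) (4,1) (4,2) (4,3) (4,4) (5,1) (5,2) (5,3) (5,4)] -> total=13
Click 3 (0,1) count=3: revealed 1 new [(0,1)] -> total=14

Answer: 14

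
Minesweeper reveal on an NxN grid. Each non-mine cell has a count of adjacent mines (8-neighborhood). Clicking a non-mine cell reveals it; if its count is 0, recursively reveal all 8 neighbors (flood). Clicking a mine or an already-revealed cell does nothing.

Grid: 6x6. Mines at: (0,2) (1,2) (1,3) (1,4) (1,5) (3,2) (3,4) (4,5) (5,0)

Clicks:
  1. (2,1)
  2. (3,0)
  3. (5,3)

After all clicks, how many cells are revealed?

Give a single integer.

Click 1 (2,1) count=2: revealed 1 new [(2,1)] -> total=1
Click 2 (3,0) count=0: revealed 9 new [(0,0) (0,1) (1,0) (1,1) (2,0) (3,0) (3,1) (4,0) (4,1)] -> total=10
Click 3 (5,3) count=0: revealed 7 new [(4,2) (4,3) (4,4) (5,1) (5,2) (5,3) (5,4)] -> total=17

Answer: 17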